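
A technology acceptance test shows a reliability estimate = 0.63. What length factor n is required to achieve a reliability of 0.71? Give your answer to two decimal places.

n = 0.71(1 − 0.63) / [0.63(1 − 0.71)]
  = 0.2627 / 0.1827 = 1.4379

1.44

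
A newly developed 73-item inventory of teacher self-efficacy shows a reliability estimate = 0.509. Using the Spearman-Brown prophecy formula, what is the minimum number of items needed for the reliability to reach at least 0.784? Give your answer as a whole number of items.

256

Invert Spearman-Brown to solve for n:
n = r*(1 − r) / [ r (1 − r*) ]
n = 0.784(1 − 0.509) / [0.509(1 − 0.784)]
  = 0.384944 / 0.109944 = 3.5013
Items needed = n × 73 = 3.5013 × 73 ≈ 255.59 → round up to 256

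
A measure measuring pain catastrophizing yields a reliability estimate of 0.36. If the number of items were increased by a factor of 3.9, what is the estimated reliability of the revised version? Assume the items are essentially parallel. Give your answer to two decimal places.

Spearman-Brown: r_new = n·r / (1 + (n − 1)·r)
r_new = 3.9·0.36 / [1 + (3.9 − 1)·0.36]
r_new = 1.4040 / 2.0440 ≈ 0.6869

0.69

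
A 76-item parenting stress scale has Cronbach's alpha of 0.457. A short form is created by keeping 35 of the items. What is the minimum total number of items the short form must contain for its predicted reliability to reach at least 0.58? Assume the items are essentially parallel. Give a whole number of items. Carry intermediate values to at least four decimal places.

First, r for the 35-item form: n = 35/76 = 0.4605, so r_35 = 0.4605·0.457/(1 + (0.4605 − 1)·0.457) = 0.2793
Then solve for n' with r_old = 0.2793, r_target = 0.58: n' = 0.58(1 − 0.2793)/[0.2793(1 − 0.58)] = 3.5634
Total items = 3.5634 × 35 = 124.72, rounded up to 125.

125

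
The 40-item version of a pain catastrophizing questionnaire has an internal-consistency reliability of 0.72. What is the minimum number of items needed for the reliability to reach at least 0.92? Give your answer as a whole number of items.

179

Rearranging the Spearman-Brown formula for n,
n = r*(1 − r) / [ r (1 − r*) ]
n = [0.92 × 0.28] / [0.72 × 0.08]
  = 0.2576 / 0.0576 = 4.4722
Items needed = n × 40 = 4.4722 × 40 ≈ 178.89 → round up to 179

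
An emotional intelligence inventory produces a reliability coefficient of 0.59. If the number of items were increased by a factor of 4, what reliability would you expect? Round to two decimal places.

By Spearman-Brown, r_new = n r / (1 + (n − 1) r).
r_new = (4 × 0.59) / (1 + (4 − 1) × 0.59)
     = 2.3600 / 2.7700 = 0.8520

0.85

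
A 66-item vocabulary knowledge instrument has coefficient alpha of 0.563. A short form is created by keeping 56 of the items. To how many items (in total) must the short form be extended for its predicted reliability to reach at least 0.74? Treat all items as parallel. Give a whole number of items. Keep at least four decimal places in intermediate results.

Short-form reliability: n = 56/66 = 0.8485; r_56 = n·r/(1+(n−1)r) ≈ 0.5223
Length factor from the short form to reach 0.74: n' = 0.74(1 − 0.5223) / [0.5223(1 − 0.74)] ≈ 2.6031
Total items = 2.6031 × 56 = 145.77, rounded up to 146.

146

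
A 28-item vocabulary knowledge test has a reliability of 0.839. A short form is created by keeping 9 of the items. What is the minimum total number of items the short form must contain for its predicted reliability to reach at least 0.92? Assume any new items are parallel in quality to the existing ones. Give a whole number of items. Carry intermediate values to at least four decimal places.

First, r for the 9-item form: n = 9/28 = 0.3214, so r_9 = 0.3214·0.839/(1 + (0.3214 − 1)·0.839) = 0.6262
Length factor from the short form to reach 0.92: n' = 0.92(1 − 0.6262) / [0.6262(1 − 0.92)] ≈ 6.8647
Items = 6.8647 × 9 ≈ 61.78 → 62

62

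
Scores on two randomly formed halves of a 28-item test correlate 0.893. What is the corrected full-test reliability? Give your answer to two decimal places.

0.94

Apply the Spearman-Brown correction with n = 2:
r_full = 2(0.893) / (1 + 0.893)
r_full = 1.7860 / 1.8930 ≈ 0.9435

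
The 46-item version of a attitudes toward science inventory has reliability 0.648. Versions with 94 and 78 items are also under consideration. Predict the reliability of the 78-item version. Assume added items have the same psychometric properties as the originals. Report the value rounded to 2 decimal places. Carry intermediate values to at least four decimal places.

Only the ratio of lengths matters: n = 78/46 = 1.6957
r_{78} = n·r / (1 + (n − 1)·r) = 1.0988 / 1.4508 ≈ 0.7574

0.76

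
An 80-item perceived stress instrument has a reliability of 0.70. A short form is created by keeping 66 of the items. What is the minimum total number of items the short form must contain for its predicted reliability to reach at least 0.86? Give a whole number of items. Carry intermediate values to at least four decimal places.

First, r for the 66-item form: n = 66/80 = 0.8250, so r_66 = 0.8250·0.70/(1 + (0.8250 − 1)·0.70) = 0.6581
Length factor from the short form to reach 0.86: n' = 0.86(1 − 0.6581) / [0.6581(1 − 0.86)] ≈ 3.1914
Items = 3.1914 × 66 ≈ 210.63 → 211

211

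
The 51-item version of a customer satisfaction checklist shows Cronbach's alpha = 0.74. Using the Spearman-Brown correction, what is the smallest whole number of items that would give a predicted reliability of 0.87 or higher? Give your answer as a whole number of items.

Spearman-Brown solved for the length factor n:
n = r*(1 − r) / [ r (1 − r*) ]
n = 0.87 × (1 − 0.74) / [ 0.74 × (1 − 0.87) ]
  = 0.2262 / 0.0962 = 2.3514
Items needed = n × 51 = 2.3514 × 51 ≈ 119.92 → round up to 120

120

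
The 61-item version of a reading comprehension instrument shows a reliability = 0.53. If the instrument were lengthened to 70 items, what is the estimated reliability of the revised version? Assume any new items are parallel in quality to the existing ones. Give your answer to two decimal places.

n = 70/61 = 1.1475
r_new = (1.1475 × 0.53) / (1 + (1.1475 − 1) × 0.53)
r_new = 0.6082 / 1.0782 ≈ 0.5641

0.56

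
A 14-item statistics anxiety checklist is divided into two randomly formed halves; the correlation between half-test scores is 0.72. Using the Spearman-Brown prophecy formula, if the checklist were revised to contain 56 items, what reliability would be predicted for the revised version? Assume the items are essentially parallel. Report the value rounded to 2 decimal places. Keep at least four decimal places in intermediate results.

0.95

Spearman-Brown correction (n = 2): r_full = 2·0.72/(1 + 0.72) = 0.8372
Length factor from 14 to 56 items: n = 56/14 = 4.0000
r_new = n·r_full / (1 + (n − 1)·r_full) = 3.3488 / 3.5116 ≈ 0.9536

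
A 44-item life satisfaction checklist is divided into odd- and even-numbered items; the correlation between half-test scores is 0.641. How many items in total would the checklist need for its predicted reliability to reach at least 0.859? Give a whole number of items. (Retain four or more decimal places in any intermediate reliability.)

Corrected full-test reliability: r_full = 2 × 0.641 / (1 + 0.641) ≈ 0.7812
Solve Spearman-Brown for n: n = 0.859(1 − 0.7812) / [0.7812(1 − 0.859)] = 1.7063
Required items = 1.7063 × 44 = 75.08, so 76 items.

76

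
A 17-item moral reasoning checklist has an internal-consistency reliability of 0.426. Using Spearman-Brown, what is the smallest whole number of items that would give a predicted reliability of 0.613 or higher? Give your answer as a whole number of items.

37

Invert Spearman-Brown to solve for n:
n = r*(1 − r) / [ r (1 − r*) ]
n = 0.613(1 − 0.426) / [0.426(1 − 0.613)]
n = 0.351862 / 0.164862 ≈ 2.1343
So the test needs 2.1343 × 17 ≈ 36.28 items; rounding up, 37.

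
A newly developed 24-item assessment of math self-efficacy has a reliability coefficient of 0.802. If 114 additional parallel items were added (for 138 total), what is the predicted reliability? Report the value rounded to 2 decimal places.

0.96

n = 138/24 = 5.75
r_new = (5.75 × 0.802) / (1 + (5.75 − 1) × 0.802)
     = 4.6115 / 4.8095 = 0.9588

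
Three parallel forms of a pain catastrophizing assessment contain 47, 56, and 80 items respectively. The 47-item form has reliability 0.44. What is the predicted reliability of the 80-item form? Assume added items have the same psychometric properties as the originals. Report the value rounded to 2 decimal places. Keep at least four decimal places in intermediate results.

Only the ratio of lengths matters: n = 80/47 = 1.7021
r_{80} = n·r / (1 + (n − 1)·r) = 0.7489 / 1.3089 ≈ 0.5722

0.57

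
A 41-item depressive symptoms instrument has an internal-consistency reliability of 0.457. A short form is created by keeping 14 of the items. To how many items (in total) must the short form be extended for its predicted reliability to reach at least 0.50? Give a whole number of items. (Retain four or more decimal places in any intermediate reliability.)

49

First, r for the 14-item form: n = 14/41 = 0.3415, so r_14 = 0.3415·0.457/(1 + (0.3415 − 1)·0.457) = 0.2232
Then solve for n' with r_old = 0.2232, r_target = 0.50: n' = 0.50(1 − 0.2232)/[0.2232(1 − 0.50)] = 3.4803
Total items = 3.4803 × 14 = 48.72, rounded up to 49.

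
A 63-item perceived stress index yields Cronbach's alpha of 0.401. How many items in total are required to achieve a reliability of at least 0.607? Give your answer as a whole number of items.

Spearman-Brown solved for the length factor n:
n = r*(1 − r) / [ r (1 − r*) ]
n = [0.607 × 0.599] / [0.401 × 0.393]
  = 0.363593 / 0.157593 = 2.3072
So the test needs 2.3072 × 63 ≈ 145.35 items; rounding up, 146.

146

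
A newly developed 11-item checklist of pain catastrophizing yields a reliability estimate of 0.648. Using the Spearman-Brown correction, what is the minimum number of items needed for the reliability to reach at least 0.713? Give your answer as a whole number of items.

n = [0.713 × 0.352] / [0.648 × 0.287]
  = 0.250976 / 0.185976 = 1.3495
1.3495 × 11 = 14.84 → 15 items

15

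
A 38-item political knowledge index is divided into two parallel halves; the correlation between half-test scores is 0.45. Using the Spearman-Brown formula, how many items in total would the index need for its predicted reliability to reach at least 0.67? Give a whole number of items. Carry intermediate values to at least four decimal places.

r_full = 2(0.45)/(1 + 0.45) = 0.6207
n = r_tgt(1 − r_full) / [r_full(1 − r_tgt)] = 0.67 × 0.3793 / (0.6207 × 0.33) ≈ 1.2407
Required items = 1.2407 × 38 = 47.15, so 48 items.

48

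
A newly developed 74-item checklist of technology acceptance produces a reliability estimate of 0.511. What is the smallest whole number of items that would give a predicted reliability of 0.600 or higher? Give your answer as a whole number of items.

107

Invert Spearman-Brown to solve for n:
n = r_target (1 − r_old) / [ r_old (1 − r_target) ]
n = 0.600(1 − 0.511) / [0.511(1 − 0.600)]
n = 0.293400 / 0.204400 ≈ 1.4354
Items needed = n × 74 = 1.4354 × 74 ≈ 106.22 → round up to 107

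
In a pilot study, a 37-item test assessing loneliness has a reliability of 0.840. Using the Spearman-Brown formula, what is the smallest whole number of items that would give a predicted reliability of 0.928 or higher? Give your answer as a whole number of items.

91

Invert Spearman-Brown to solve for n:
n = r*(1 − r) / [ r (1 − r*) ]
n = [0.928 × 0.160] / [0.840 × 0.072]
n = 0.148480 / 0.060480 ≈ 2.4550
So the test needs 2.4550 × 37 ≈ 90.84 items; rounding up, 91.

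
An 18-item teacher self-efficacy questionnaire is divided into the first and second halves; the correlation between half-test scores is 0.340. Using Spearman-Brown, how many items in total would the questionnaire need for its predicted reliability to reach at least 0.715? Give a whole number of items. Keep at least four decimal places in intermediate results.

Corrected full-test reliability: r_full = 2 × 0.340 / (1 + 0.340) ≈ 0.5075
Solve Spearman-Brown for n: n = 0.715(1 − 0.5075) / [0.5075(1 − 0.715)] = 2.4346
Required items = 2.4346 × 18 = 43.82, so 44 items.

44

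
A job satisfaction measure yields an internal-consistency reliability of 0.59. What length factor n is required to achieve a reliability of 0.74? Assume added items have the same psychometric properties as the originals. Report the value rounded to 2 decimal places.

n = [0.74 × 0.41] / [0.59 × 0.26]
n = 0.3034 / 0.1534 ≈ 1.9778

1.98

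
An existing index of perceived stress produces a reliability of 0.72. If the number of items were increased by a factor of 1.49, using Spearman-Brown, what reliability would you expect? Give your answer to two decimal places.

0.79

Spearman-Brown: r_new = n·r / (1 + (n − 1)·r)
r_new = (1.49 × 0.72) / (1 + (1.49 − 1) × 0.72)
     = 1.0728 / 1.3528 = 0.7930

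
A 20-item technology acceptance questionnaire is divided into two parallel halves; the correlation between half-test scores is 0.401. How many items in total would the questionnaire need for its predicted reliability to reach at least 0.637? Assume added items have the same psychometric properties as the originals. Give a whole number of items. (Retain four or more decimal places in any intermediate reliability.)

r_full = 2(0.401)/(1 + 0.401) = 0.5724
Solve Spearman-Brown for n: n = 0.637(1 − 0.5724) / [0.5724(1 − 0.637)] = 1.3109
Items = 1.3109 × 20 ≈ 26.22 → 27

27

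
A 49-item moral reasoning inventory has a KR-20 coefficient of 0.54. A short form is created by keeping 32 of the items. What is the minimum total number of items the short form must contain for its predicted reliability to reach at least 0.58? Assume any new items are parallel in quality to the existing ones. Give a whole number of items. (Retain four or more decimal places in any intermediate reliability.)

58

Short-form reliability: n = 32/49 = 0.6531; r_32 = n·r/(1+(n−1)r) ≈ 0.4340
Then solve for n' with r_old = 0.4340, r_target = 0.58: n' = 0.58(1 − 0.4340)/[0.4340(1 − 0.58)] = 1.8010
Total items = 1.8010 × 32 = 57.63, rounded up to 58.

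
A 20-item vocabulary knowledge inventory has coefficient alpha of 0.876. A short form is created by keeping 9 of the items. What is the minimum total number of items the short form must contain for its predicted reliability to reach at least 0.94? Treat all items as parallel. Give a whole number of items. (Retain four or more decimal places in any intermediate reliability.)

First, r for the 9-item form: n = 9/20 = 0.4500, so r_9 = 0.4500·0.876/(1 + (0.4500 − 1)·0.876) = 0.7607
Length factor from the short form to reach 0.94: n' = 0.94(1 − 0.7607) / [0.7607(1 − 0.94)] ≈ 4.9284
Total items = 4.9284 × 9 = 44.36, rounded up to 45.

45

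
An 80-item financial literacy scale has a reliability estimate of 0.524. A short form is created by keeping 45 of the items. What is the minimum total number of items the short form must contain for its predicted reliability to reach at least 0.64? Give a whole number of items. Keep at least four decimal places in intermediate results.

130

First, r for the 45-item form: n = 45/80 = 0.5625, so r_45 = 0.5625·0.524/(1 + (0.5625 − 1)·0.524) = 0.3824
Then solve for n' with r_old = 0.3824, r_target = 0.64: n' = 0.64(1 − 0.3824)/[0.3824(1 − 0.64)] = 2.8712
Total items = 2.8712 × 45 = 129.20, rounded up to 130.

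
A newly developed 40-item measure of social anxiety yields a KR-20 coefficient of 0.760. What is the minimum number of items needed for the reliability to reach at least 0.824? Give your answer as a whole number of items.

60

Spearman-Brown solved for the length factor n:
n = r*(1 − r) / [ r (1 − r*) ]
n = [0.824 × 0.240] / [0.760 × 0.176]
n = 0.197760 / 0.133760 ≈ 1.4785
So the test needs 1.4785 × 40 ≈ 59.14 items; rounding up, 60.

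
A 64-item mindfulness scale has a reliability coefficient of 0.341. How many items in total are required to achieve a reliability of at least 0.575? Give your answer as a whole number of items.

n = 0.575 × (1 − 0.341) / [ 0.341 × (1 − 0.575) ]
n = 0.378925 / 0.144925 ≈ 2.6146
2.6146 × 64 = 167.33 → 168 items

168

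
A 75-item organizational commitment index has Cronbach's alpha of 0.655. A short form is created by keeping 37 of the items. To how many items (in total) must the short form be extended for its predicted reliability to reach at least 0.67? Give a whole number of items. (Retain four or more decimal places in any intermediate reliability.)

81

Short-form reliability: n = 37/75 = 0.4933; r_37 = n·r/(1+(n−1)r) ≈ 0.4836
Length factor from the short form to reach 0.67: n' = 0.67(1 − 0.4836) / [0.4836(1 − 0.67)] ≈ 2.1680
Items = 2.1680 × 37 ≈ 80.22 → 81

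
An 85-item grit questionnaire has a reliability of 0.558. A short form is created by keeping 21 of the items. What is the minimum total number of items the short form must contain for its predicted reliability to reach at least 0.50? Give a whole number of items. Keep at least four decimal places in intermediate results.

68

First, r for the 21-item form: n = 21/85 = 0.2471, so r_21 = 0.2471·0.558/(1 + (0.2471 − 1)·0.558) = 0.2378
Length factor from the short form to reach 0.50: n' = 0.50(1 − 0.2378) / [0.2378(1 − 0.50)] ≈ 3.2052
Total items = 3.2052 × 21 = 67.31, rounded up to 68.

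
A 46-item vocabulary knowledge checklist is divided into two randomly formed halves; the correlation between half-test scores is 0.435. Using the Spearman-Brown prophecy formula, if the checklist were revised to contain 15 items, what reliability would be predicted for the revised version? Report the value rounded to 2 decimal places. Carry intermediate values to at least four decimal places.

First correct the split-half correlation to full-test reliability: r_full = 2 × 0.435 / (1 + 0.435) ≈ 0.6063
Length factor from 46 to 15 items: n = 15/46 = 0.3261
r_new = n·r_full / (1 + (n − 1)·r_full) = 0.1977 / 0.5914 ≈ 0.3343

0.33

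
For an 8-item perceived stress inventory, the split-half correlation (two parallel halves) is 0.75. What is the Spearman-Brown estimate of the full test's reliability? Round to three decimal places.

Each half is half the length of the full test, so the full test is n = 2 times a half.
r_full = 2(0.75) / (1 + 0.75)
r_full = 1.5000 / 1.7500 ≈ 0.8571

0.857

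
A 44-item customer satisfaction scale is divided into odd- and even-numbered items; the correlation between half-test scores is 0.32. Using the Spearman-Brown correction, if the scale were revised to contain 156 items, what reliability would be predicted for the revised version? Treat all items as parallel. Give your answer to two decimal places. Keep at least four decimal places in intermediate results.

First correct the split-half correlation to full-test reliability: r_full = 2 × 0.32 / (1 + 0.32) ≈ 0.4848
Length factor from 44 to 156 items: n = 156/44 = 3.5455
r_new = n·r_full / (1 + (n − 1)·r_full) = 1.7189 / 2.2341 ≈ 0.7694

0.77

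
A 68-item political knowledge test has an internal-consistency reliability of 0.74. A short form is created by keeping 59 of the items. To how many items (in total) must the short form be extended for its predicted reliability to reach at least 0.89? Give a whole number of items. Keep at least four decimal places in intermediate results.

Short-form reliability: n = 59/68 = 0.8676; r_59 = n·r/(1+(n−1)r) ≈ 0.7118
Then solve for n' with r_old = 0.7118, r_target = 0.89: n' = 0.89(1 − 0.7118)/[0.7118(1 − 0.89)] = 3.2759
Total items = 3.2759 × 59 = 193.28, rounded up to 194.

194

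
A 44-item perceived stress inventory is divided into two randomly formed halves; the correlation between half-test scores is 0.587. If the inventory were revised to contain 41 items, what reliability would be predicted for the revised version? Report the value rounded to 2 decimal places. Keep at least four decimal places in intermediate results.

0.73

First correct the split-half correlation to full-test reliability: r_full = 2 × 0.587 / (1 + 0.587) ≈ 0.7398
Then adjust to 41 items: n = 41/44 = 0.9318
r_new = n·r_full / (1 + (n − 1)·r_full) = 0.6893 / 0.9495 ≈ 0.7260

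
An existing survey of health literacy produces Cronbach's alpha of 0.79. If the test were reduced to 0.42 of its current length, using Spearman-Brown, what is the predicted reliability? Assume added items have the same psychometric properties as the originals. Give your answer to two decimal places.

Apply the Spearman-Brown prophecy formula, r' = nr / [1 + (n − 1)r]:
r_new = 0.42·0.79 / [1 + (0.42 − 1)·0.79]
r_new = 0.3318 / 0.5418 ≈ 0.6124

0.61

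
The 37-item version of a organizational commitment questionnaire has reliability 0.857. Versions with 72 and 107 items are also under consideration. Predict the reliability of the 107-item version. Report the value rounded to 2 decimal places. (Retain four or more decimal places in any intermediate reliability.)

The 72-item form is not needed; work directly from the 37-item form with n = 107/37 = 2.8919.
r_{107} = n·r / (1 + (n − 1)·r) = 2.4784 / 2.6214 ≈ 0.9454

0.95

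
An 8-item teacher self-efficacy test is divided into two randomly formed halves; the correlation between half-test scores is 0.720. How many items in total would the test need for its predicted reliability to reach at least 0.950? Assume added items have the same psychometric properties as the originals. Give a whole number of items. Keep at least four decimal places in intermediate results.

30

r_full = 2(0.720)/(1 + 0.720) = 0.8372
Solve Spearman-Brown for n: n = 0.950(1 − 0.8372) / [0.8372(1 − 0.950)] = 3.6947
Items = 3.6947 × 8 ≈ 29.56 → 30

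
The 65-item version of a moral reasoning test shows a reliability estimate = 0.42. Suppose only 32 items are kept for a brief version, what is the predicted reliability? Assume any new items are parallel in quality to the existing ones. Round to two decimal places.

0.26

Length ratio n = 32/65 = 0.4923
By Spearman-Brown, r_new = n r / (1 + (n − 1) r).
r_new = (0.4923 × 0.42) / (1 + (0.4923 − 1) × 0.42)
r_new = 0.2068 / 0.7868 ≈ 0.2628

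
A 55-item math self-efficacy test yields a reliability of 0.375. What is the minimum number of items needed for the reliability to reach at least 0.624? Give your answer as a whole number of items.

n = 0.624 × (1 − 0.375) / [ 0.375 × (1 − 0.624) ]
  = 0.390000 / 0.141000 = 2.7660
2.7660 × 55 = 152.13 → 153 items

153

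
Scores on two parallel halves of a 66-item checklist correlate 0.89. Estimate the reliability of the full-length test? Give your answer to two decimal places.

Each half is half the length of the full test, so the full test is n = 2 times a half.
r_full = 2r_hh / (1 + r_hh) = 2 × 0.89 / (1 + 0.89)
r_full = 1.7800 / 1.8900 ≈ 0.9418

0.94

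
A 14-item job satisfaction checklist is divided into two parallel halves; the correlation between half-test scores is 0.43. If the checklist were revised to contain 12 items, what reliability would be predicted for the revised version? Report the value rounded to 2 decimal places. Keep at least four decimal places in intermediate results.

Full-test reliability from the split-half r: r_full = 2(0.43)/(1 + 0.43) = 0.6014
Then adjust to 12 items: n = 12/14 = 0.8571
r_new = n·r_full / (1 + (n − 1)·r_full) = 0.5155 / 0.9141 ≈ 0.5639

0.56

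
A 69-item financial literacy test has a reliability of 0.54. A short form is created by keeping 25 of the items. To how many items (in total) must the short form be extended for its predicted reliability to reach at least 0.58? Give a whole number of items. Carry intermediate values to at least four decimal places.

Short-form reliability: n = 25/69 = 0.3623; r_25 = n·r/(1+(n−1)r) ≈ 0.2984
Then solve for n' with r_old = 0.2984, r_target = 0.58: n' = 0.58(1 − 0.2984)/[0.2984(1 − 0.58)] = 3.2469
Total items = 3.2469 × 25 = 81.17, rounded up to 82.

82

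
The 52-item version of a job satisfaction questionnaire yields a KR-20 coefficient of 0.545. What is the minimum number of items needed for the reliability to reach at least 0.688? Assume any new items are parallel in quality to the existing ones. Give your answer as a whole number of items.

96

n = [0.688 × 0.455] / [0.545 × 0.312]
  = 0.313040 / 0.170040 = 1.8410
Items needed = n × 52 = 1.8410 × 52 ≈ 95.73 → round up to 96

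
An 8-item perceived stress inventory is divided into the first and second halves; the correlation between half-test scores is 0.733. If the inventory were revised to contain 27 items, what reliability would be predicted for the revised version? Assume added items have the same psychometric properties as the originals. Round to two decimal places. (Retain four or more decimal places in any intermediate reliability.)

0.95

Spearman-Brown correction (n = 2): r_full = 2·0.733/(1 + 0.733) = 0.8459
Length factor from 8 to 27 items: n = 27/8 = 3.3750
r_new = n·r_full / (1 + (n − 1)·r_full) = 2.8549 / 3.0090 ≈ 0.9488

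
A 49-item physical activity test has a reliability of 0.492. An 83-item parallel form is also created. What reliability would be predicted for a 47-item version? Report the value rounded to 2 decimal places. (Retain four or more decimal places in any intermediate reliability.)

The 83-item form is not needed; work directly from the 49-item form with n = 47/49 = 0.9592.
r_{47} = n·r / (1 + (n − 1)·r) = 0.4719 / 0.9799 ≈ 0.4816

0.48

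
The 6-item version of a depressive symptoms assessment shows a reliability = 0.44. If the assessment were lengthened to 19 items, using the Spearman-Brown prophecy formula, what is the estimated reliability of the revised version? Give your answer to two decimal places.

n = 19/6 = 3.1667
r_new = (3.1667 × 0.44) / (1 + (3.1667 − 1) × 0.44)
r_new = 1.3933 / 1.9533 ≈ 0.7133

0.71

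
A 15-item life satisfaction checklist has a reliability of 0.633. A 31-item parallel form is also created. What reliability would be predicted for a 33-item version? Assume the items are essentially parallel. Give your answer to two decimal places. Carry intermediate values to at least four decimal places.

0.79

Only the ratio of lengths matters: n = 33/15 = 2.2000
r_{33} = n·r / (1 + (n − 1)·r) = 1.3926 / 1.7596 ≈ 0.7914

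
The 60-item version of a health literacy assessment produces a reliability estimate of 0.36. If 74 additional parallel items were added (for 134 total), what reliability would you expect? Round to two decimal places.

0.56

Length ratio n = 134/60 = 2.2333
Spearman-Brown: r_new = n·r / (1 + (n − 1)·r)
r_new = (2.2333 × 0.36) / (1 + (2.2333 − 1) × 0.36)
     = 0.8040 / 1.4440 = 0.5568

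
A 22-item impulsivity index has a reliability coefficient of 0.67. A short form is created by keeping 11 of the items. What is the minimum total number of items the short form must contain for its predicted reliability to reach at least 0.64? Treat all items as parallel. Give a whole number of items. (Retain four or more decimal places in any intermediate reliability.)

20

Short-form reliability: n = 11/22 = 0.5000; r_11 = n·r/(1+(n−1)r) ≈ 0.5038
Then solve for n' with r_old = 0.5038, r_target = 0.64: n' = 0.64(1 − 0.5038)/[0.5038(1 − 0.64)] = 1.7510
Total items = 1.7510 × 11 = 19.26, rounded up to 20.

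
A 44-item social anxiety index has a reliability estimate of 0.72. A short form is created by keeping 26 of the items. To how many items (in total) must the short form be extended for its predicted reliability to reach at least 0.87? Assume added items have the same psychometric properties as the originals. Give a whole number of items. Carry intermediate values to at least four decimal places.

115

Short-form reliability: n = 26/44 = 0.5909; r_26 = n·r/(1+(n−1)r) ≈ 0.6031
Length factor from the short form to reach 0.87: n' = 0.87(1 − 0.6031) / [0.6031(1 − 0.87)] ≈ 4.4042
Items = 4.4042 × 26 ≈ 114.51 → 115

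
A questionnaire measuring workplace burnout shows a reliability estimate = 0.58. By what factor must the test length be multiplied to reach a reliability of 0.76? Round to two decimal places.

n = 0.76(1 − 0.58) / [0.58(1 − 0.76)]
n = 0.3192 / 0.1392 ≈ 2.2931

2.29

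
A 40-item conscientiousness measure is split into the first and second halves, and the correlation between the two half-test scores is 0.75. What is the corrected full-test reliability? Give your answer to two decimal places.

0.86

The full test is twice the length of either half (n = 2).
r_full = 2r_hh / (1 + r_hh) = 2 × 0.75 / (1 + 0.75)
       = 1.5000 / 1.7500 = 0.8571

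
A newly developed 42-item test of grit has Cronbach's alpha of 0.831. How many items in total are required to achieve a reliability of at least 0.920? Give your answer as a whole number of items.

99

Spearman-Brown solved for the length factor n:
n = r*(1 − r) / [ r (1 − r*) ]
n = 0.920(1 − 0.831) / [0.831(1 − 0.920)]
  = 0.155480 / 0.066480 = 2.3387
2.3387 × 42 = 98.23 → 99 items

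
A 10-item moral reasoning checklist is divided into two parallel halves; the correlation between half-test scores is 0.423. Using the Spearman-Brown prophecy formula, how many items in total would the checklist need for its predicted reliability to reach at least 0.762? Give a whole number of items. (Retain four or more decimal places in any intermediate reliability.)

Corrected full-test reliability: r_full = 2 × 0.423 / (1 + 0.423) ≈ 0.5945
Solve Spearman-Brown for n: n = 0.762(1 − 0.5945) / [0.5945(1 − 0.762)] = 2.1838
Required items = 2.1838 × 10 = 21.84, so 22 items.

22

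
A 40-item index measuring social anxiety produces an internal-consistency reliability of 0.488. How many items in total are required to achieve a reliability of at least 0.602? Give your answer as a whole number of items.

64

n = 0.602 × (1 − 0.488) / [ 0.488 × (1 − 0.602) ]
n = 0.308224 / 0.194224 ≈ 1.5870
1.5870 × 40 = 63.48 → 64 items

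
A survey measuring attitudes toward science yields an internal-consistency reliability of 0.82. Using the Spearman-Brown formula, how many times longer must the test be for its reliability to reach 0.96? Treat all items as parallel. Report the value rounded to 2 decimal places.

5.27

Rearranging the Spearman-Brown formula for n,
n = r*(1 − r) / [ r (1 − r*) ]
n = [0.96 × 0.18] / [0.82 × 0.04]
  = 0.1728 / 0.0328 = 5.2683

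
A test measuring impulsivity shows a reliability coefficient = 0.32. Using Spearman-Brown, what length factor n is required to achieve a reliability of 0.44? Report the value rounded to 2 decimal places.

1.67

Invert Spearman-Brown to solve for n:
n = r*(1 − r) / [ r (1 − r*) ]
n = 0.44 × (1 − 0.32) / [ 0.32 × (1 − 0.44) ]
n = 0.2992 / 0.1792 ≈ 1.6696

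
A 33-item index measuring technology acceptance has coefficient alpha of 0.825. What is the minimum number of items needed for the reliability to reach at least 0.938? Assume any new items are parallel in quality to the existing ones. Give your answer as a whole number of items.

106

Rearranging the Spearman-Brown formula for n,
n = r*(1 − r) / [ r (1 − r*) ]
n = 0.938(1 − 0.825) / [0.825(1 − 0.938)]
n = 0.164150 / 0.051150 ≈ 3.2092
3.2092 × 33 = 105.90 → 106 items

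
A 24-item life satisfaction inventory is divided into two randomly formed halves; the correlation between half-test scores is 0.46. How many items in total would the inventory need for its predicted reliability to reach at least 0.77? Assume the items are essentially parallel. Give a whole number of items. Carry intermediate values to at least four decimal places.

48

Corrected full-test reliability: r_full = 2 × 0.46 / (1 + 0.46) ≈ 0.6301
n = r_tgt(1 − r_full) / [r_full(1 − r_tgt)] = 0.77 × 0.3699 / (0.6301 × 0.23) ≈ 1.9653
Required items = 1.9653 × 24 = 47.17, so 48 items.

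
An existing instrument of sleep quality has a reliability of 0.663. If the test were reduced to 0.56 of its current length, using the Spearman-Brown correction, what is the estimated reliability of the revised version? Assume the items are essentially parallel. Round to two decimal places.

0.52

r_new = 0.56·0.663 / [1 + (0.56 − 1)·0.663]
r_new = 0.3713 / 0.7083 ≈ 0.5242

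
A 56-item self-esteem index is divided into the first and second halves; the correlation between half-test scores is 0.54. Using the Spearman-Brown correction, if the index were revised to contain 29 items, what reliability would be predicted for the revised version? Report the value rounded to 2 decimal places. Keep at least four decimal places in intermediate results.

First correct the split-half correlation to full-test reliability: r_full = 2 × 0.54 / (1 + 0.54) ≈ 0.7013
Then adjust to 29 items: n = 29/56 = 0.5179
r_new = n·r_full / (1 + (n − 1)·r_full) = 0.3632 / 0.6619 ≈ 0.5487

0.55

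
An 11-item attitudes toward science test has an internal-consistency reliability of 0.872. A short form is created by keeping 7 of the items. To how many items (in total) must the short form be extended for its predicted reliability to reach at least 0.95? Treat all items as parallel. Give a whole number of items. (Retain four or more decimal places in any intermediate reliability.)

First, r for the 7-item form: n = 7/11 = 0.6364, so r_7 = 0.6364·0.872/(1 + (0.6364 − 1)·0.872) = 0.8126
Length factor from the short form to reach 0.95: n' = 0.95(1 − 0.8126) / [0.8126(1 − 0.95)] ≈ 4.3817
Items = 4.3817 × 7 ≈ 30.67 → 31

31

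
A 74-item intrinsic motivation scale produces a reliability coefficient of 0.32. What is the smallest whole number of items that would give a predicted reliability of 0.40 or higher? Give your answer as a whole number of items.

Rearranging the Spearman-Brown formula for n,
n = r*(1 − r) / [ r (1 − r*) ]
n = 0.40(1 − 0.32) / [0.32(1 − 0.40)]
n = 0.2720 / 0.1920 ≈ 1.4167
1.4167 × 74 = 104.84 → 105 items

105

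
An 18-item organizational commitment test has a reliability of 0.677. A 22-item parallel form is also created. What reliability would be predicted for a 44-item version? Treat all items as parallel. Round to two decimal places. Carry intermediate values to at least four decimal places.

Only the ratio of lengths matters: n = 44/18 = 2.4444
r_{44} = n·r / (1 + (n − 1)·r) = 1.6549 / 1.9779 ≈ 0.8367

0.84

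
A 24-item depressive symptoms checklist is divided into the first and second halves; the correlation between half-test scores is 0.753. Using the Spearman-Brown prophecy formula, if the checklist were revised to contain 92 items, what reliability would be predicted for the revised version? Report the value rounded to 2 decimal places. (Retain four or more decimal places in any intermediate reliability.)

0.96

First correct the split-half correlation to full-test reliability: r_full = 2 × 0.753 / (1 + 0.753) ≈ 0.8591
Length factor from 24 to 92 items: n = 92/24 = 3.8333
r_new = n·r_full / (1 + (n − 1)·r_full) = 3.2932 / 3.4341 ≈ 0.9590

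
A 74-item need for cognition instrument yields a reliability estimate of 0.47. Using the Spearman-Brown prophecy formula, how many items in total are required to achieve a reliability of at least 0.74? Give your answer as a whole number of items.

Spearman-Brown solved for the length factor n:
n = r_target (1 − r_old) / [ r_old (1 − r_target) ]
n = 0.74(1 − 0.47) / [0.47(1 − 0.74)]
  = 0.3922 / 0.1222 = 3.2095
3.2095 × 74 = 237.50 → 238 items

238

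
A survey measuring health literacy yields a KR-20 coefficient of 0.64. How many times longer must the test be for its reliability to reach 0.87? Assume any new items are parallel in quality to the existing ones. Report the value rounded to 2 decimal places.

3.76

n = 0.87(1 − 0.64) / [0.64(1 − 0.87)]
  = 0.3132 / 0.0832 = 3.7644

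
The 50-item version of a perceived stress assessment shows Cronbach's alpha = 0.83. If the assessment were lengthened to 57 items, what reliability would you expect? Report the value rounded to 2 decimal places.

0.85

Length ratio n = 57/50 = 1.14
By Spearman-Brown, r_new = n r / (1 + (n − 1) r).
r_new = 1.14·0.83 / [1 + (1.14 − 1)·0.83]
     = 0.9462 / 1.1162 = 0.8477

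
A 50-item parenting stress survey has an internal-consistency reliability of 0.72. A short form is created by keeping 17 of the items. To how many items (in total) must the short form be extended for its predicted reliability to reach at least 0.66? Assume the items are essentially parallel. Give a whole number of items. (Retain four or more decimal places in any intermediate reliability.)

38

First, r for the 17-item form: n = 17/50 = 0.3400, so r_17 = 0.3400·0.72/(1 + (0.3400 − 1)·0.72) = 0.4665
Then solve for n' with r_old = 0.4665, r_target = 0.66: n' = 0.66(1 − 0.4665)/[0.4665(1 − 0.66)] = 2.2200
Items = 2.2200 × 17 ≈ 37.74 → 38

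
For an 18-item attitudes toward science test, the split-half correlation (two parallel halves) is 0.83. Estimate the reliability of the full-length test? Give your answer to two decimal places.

Apply the Spearman-Brown correction with n = 2:
r_full = 2(0.83) / (1 + 0.83)
r_full = 1.6600 / 1.8300 ≈ 0.9071

0.91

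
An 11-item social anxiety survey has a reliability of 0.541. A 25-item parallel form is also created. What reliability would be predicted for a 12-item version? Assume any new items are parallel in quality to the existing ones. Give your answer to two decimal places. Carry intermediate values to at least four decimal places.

Only the ratio of lengths matters: n = 12/11 = 1.0909
r_{12} = n·r / (1 + (n − 1)·r) = 0.5902 / 1.0492 ≈ 0.5625

0.56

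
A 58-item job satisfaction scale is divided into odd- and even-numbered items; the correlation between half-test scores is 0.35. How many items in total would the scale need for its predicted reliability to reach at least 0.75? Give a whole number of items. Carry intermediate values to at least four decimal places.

Corrected full-test reliability: r_full = 2 × 0.35 / (1 + 0.35) ≈ 0.5185
Solve Spearman-Brown for n: n = 0.75(1 − 0.5185) / [0.5185(1 − 0.75)] = 2.7859
Required items = 2.7859 × 58 = 161.58, so 162 items.

162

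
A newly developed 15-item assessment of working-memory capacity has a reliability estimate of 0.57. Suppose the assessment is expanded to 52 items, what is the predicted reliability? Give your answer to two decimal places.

0.82

n = 52/15 = 3.4667
r_new = 3.4667·0.57 / [1 + (3.4667 − 1)·0.57]
r_new = 1.9760 / 2.4060 ≈ 0.8213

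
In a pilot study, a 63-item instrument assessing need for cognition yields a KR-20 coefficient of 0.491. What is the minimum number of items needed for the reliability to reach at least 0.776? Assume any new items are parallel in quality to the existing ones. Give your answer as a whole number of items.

227

Spearman-Brown solved for the length factor n:
n = r_target (1 − r_old) / [ r_old (1 − r_target) ]
n = 0.776(1 − 0.491) / [0.491(1 − 0.776)]
  = 0.394984 / 0.109984 = 3.5913
3.5913 × 63 = 226.25 → 227 items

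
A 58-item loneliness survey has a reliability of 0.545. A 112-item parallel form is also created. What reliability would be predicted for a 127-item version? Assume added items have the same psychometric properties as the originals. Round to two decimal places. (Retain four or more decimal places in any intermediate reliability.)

Only the ratio of lengths matters: n = 127/58 = 2.1897
r_{127} = n·r / (1 + (n − 1)·r) = 1.1934 / 1.6484 ≈ 0.7240

0.72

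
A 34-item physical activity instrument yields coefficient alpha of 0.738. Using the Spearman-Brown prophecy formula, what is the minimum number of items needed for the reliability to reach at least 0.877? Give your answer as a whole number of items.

n = 0.877(1 − 0.738) / [0.738(1 − 0.877)]
n = 0.229774 / 0.090774 ≈ 2.5313
2.5313 × 34 = 86.06 → 87 items

87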